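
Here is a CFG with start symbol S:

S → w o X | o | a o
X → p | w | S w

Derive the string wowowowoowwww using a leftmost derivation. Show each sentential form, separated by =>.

S=>woX=>woSw=>wowoXw=>wowoSww=>wowowoXww=>wowowoSwww=>wowowowoXwww=>wowowowoSwwww=>wowowowoowwww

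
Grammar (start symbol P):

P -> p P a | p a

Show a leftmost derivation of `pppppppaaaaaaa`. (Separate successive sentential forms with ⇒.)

P⇒pPa⇒ppPaa⇒pppPaaa⇒ppppPaaaa⇒pppppPaaaaa⇒ppppppPaaaaaa⇒pppppppaaaaaaa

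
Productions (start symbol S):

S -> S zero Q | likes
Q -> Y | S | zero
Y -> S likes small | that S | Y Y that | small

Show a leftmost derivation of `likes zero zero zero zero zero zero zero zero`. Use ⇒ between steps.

S ⇒ S zero Q ⇒ S zero Q zero Q ⇒ S zero Q zero Q zero Q ⇒ S zero Q zero Q zero Q zero Q ⇒ likes zero Q zero Q zero Q zero Q ⇒ likes zero zero zero Q zero Q zero Q ⇒ likes zero zero zero zero zero Q zero Q ⇒ likes zero zero zero zero zero zero zero Q ⇒ likes zero zero zero zero zero zero zero zero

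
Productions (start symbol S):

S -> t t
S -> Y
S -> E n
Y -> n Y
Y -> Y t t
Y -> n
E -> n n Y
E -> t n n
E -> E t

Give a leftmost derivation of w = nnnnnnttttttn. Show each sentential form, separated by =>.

S => En => Etn => Ettn => nnYttn => nnYttttn => nnnYttttn => nnnnYttttn => nnnnYttttttn => nnnnnYttttttn => nnnnnnttttttn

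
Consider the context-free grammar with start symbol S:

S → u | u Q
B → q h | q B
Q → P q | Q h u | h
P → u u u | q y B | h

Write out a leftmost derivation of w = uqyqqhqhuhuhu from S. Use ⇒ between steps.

S ⇒ uQ   [S → u Q]
uQ ⇒ uQhu   [Q → Q h u]
uQhu ⇒ uQhuhu   [Q → Q h u]
uQhuhu ⇒ uQhuhuhu   [Q → Q h u]
uQhuhuhu ⇒ uPqhuhuhu   [Q → P q]
uPqhuhuhu ⇒ uqyBqhuhuhu   [P → q y B]
uqyBqhuhuhu ⇒ uqyqBqhuhuhu   [B → q B]
uqyqBqhuhuhu ⇒ uqyqqhqhuhuhu   [B → q h]

S ⇒ uQ ⇒ uQhu ⇒ uQhuhu ⇒ uQhuhuhu ⇒ uPqhuhuhu ⇒ uqyBqhuhuhu ⇒ uqyqBqhuhuhu ⇒ uqyqqhqhuhuhu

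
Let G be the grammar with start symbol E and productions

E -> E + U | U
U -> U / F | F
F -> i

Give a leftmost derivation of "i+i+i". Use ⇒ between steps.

E ⇒ E+U   [E -> E + U]
E+U ⇒ E+U+U   [E -> E + U]
E+U+U ⇒ U+U+U   [E -> U]
U+U+U ⇒ F+U+U   [U -> F]
F+U+U ⇒ i+U+U   [F -> i]
i+U+U ⇒ i+F+U   [U -> F]
i+F+U ⇒ i+i+U   [F -> i]
i+i+U ⇒ i+i+F   [U -> F]
i+i+F ⇒ i+i+i   [F -> i]

E ⇒ E+U ⇒ E+U+U ⇒ U+U+U ⇒ F+U+U ⇒ i+U+U ⇒ i+F+U ⇒ i+i+U ⇒ i+i+F ⇒ i+i+i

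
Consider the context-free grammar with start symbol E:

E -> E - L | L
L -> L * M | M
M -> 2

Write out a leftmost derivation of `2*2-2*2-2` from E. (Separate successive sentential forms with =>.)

E => E-L => E-L-L => L-L-L => L*M-L-L => M*M-L-L => 2*M-L-L => 2*2-L-L => 2*2-L*M-L => 2*2-M*M-L => 2*2-2*M-L => 2*2-2*2-L => 2*2-2*2-M => 2*2-2*2-2

E => E-L   [E -> E - L]
E-L => E-L-L   [E -> E - L]
E-L-L => L-L-L   [E -> L]
L-L-L => L*M-L-L   [L -> L * M]
L*M-L-L => M*M-L-L   [L -> M]
M*M-L-L => 2*M-L-L   [M -> 2]
2*M-L-L => 2*2-L-L   [M -> 2]
2*2-L-L => 2*2-L*M-L   [L -> L * M]
2*2-L*M-L => 2*2-M*M-L   [L -> M]
2*2-M*M-L => 2*2-2*M-L   [M -> 2]
2*2-2*M-L => 2*2-2*2-L   [M -> 2]
2*2-2*2-L => 2*2-2*2-M   [L -> M]
2*2-2*2-M => 2*2-2*2-2   [M -> 2]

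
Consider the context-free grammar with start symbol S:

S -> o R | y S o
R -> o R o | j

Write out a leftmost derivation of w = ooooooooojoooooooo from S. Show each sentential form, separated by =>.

S=>oR=>ooRo=>oooRoo=>ooooRooo=>oooooRoooo=>ooooooRooooo=>oooooooRoooooo=>ooooooooRooooooo=>oooooooooRoooooooo=>ooooooooojoooooooo

S => oR   [S -> o R]
oR => ooRo   [R -> o R o]
ooRo => oooRoo   [R -> o R o]
oooRoo => ooooRooo   [R -> o R o]
ooooRooo => oooooRoooo   [R -> o R o]
oooooRoooo => ooooooRooooo   [R -> o R o]
ooooooRooooo => oooooooRoooooo   [R -> o R o]
oooooooRoooooo => ooooooooRooooooo   [R -> o R o]
ooooooooRooooooo => oooooooooRoooooooo   [R -> o R o]
oooooooooRoooooooo => ooooooooojoooooooo   [R -> j]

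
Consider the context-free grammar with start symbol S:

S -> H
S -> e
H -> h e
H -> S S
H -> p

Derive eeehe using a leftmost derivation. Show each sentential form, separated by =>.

S => H   [S -> H]
H => SS   [H -> S S]
SS => eS   [S -> e]
eS => eH   [S -> H]
eH => eSS   [H -> S S]
eSS => eHS   [S -> H]
eHS => eSSS   [H -> S S]
eSSS => eeSS   [S -> e]
eeSS => eeeS   [S -> e]
eeeS => eeeH   [S -> H]
eeeH => eeehe   [H -> h e]

S => H => SS => eS => eH => eSS => eHS => eSSS => eeSS => eeeS => eeeH => eeehe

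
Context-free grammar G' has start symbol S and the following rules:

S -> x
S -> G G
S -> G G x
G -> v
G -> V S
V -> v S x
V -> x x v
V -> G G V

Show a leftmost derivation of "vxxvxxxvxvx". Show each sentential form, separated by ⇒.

S ⇒ GGx ⇒ VSGx ⇒ GGVSGx ⇒ vGVSGx ⇒ vVSVSGx ⇒ vxxvSVSGx ⇒ vxxvxVSGx ⇒ vxxvxxxvSGx ⇒ vxxvxxxvxGx ⇒ vxxvxxxvxvx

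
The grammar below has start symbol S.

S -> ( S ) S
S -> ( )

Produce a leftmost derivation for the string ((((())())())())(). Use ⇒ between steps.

S ⇒ (S)S   [S -> ( S ) S]
(S)S ⇒ ((S)S)S   [S -> ( S ) S]
((S)S)S ⇒ (((S)S)S)S   [S -> ( S ) S]
(((S)S)S)S ⇒ ((((S)S)S)S)S   [S -> ( S ) S]
((((S)S)S)S)S ⇒ ((((())S)S)S)S   [S -> ( )]
((((())S)S)S)S ⇒ ((((())())S)S)S   [S -> ( )]
((((())())S)S)S ⇒ ((((())())())S)S   [S -> ( )]
((((())())())S)S ⇒ ((((())())())())S   [S -> ( )]
((((())())())())S ⇒ ((((())())())())()   [S -> ( )]

S ⇒ (S)S ⇒ ((S)S)S ⇒ (((S)S)S)S ⇒ ((((S)S)S)S)S ⇒ ((((())S)S)S)S ⇒ ((((())())S)S)S ⇒ ((((())())())S)S ⇒ ((((())())())())S ⇒ ((((())())())())()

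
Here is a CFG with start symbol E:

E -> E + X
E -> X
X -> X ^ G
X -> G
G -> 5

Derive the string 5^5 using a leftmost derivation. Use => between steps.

E => X => X^G => G^G => 5^G => 5^5

E => X   [E -> X]
X => X^G   [X -> X ^ G]
X^G => G^G   [X -> G]
G^G => 5^G   [G -> 5]
5^G => 5^5   [G -> 5]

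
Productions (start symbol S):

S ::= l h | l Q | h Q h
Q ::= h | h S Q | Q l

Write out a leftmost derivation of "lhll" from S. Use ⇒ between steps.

S ⇒ lQ ⇒ lQl ⇒ lQll ⇒ lhll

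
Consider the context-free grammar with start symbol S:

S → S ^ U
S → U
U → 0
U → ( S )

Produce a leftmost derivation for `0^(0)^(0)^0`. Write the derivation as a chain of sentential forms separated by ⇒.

S ⇒ S^U ⇒ S^U^U ⇒ S^U^U^U ⇒ U^U^U^U ⇒ 0^U^U^U ⇒ 0^(S)^U^U ⇒ 0^(U)^U^U ⇒ 0^(0)^U^U ⇒ 0^(0)^(S)^U ⇒ 0^(0)^(U)^U ⇒ 0^(0)^(0)^U ⇒ 0^(0)^(0)^0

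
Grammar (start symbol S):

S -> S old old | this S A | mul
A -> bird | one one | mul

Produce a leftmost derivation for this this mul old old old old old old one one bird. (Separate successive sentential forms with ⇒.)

S ⇒ this S A ⇒ this this S A A ⇒ this this S old old A A ⇒ this this S old old old old A A ⇒ this this S old old old old old old A A ⇒ this this mul old old old old old old A A ⇒ this this mul old old old old old old one one A ⇒ this this mul old old old old old old one one bird

S ⇒ this S A   [S -> this S A]
this S A ⇒ this this S A A   [S -> this S A]
this this S A A ⇒ this this S old old A A   [S -> S old old]
this this S old old A A ⇒ this this S old old old old A A   [S -> S old old]
this this S old old old old A A ⇒ this this S old old old old old old A A   [S -> S old old]
this this S old old old old old old A A ⇒ this this mul old old old old old old A A   [S -> mul]
this this mul old old old old old old A A ⇒ this this mul old old old old old old one one A   [A -> one one]
this this mul old old old old old old one one A ⇒ this this mul old old old old old old one one bird   [A -> bird]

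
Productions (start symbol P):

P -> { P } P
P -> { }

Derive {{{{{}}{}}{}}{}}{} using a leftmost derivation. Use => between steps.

P=>{P}P=>{{P}P}P=>{{{P}P}P}P=>{{{{P}P}P}P}P=>{{{{{}}P}P}P}P=>{{{{{}}{}}P}P}P=>{{{{{}}{}}{}}P}P=>{{{{{}}{}}{}}{}}P=>{{{{{}}{}}{}}{}}{}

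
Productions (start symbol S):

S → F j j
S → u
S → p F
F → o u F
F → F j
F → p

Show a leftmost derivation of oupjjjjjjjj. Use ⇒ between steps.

S ⇒ Fjj   [S → F j j]
Fjj ⇒ Fjjj   [F → F j]
Fjjj ⇒ Fjjjj   [F → F j]
Fjjjj ⇒ Fjjjjj   [F → F j]
Fjjjjj ⇒ Fjjjjjj   [F → F j]
Fjjjjjj ⇒ ouFjjjjjj   [F → o u F]
ouFjjjjjj ⇒ ouFjjjjjjj   [F → F j]
ouFjjjjjjj ⇒ ouFjjjjjjjj   [F → F j]
ouFjjjjjjjj ⇒ oupjjjjjjjj   [F → p]

S ⇒ Fjj ⇒ Fjjj ⇒ Fjjjj ⇒ Fjjjjj ⇒ Fjjjjjj ⇒ ouFjjjjjj ⇒ ouFjjjjjjj ⇒ ouFjjjjjjjj ⇒ oupjjjjjjjj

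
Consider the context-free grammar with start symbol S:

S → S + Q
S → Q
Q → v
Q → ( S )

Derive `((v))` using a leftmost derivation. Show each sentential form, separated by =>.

S => Q => (S) => (Q) => ((S)) => ((Q)) => ((v))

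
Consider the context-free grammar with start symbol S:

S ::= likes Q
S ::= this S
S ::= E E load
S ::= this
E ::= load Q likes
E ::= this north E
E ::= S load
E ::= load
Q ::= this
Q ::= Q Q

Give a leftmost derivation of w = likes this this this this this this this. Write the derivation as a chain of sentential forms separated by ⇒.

S ⇒ likes Q ⇒ likes Q Q ⇒ likes this Q ⇒ likes this Q Q ⇒ likes this Q Q Q ⇒ likes this Q Q Q Q ⇒ likes this Q Q Q Q Q ⇒ likes this Q Q Q Q Q Q ⇒ likes this this Q Q Q Q Q ⇒ likes this this this Q Q Q Q ⇒ likes this this this this Q Q Q ⇒ likes this this this this this Q Q ⇒ likes this this this this this this Q ⇒ likes this this this this this this this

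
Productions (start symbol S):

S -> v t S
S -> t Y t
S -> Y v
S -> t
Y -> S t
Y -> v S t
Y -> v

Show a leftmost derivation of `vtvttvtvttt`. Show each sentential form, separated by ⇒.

S ⇒ vtS   [S -> v t S]
vtS ⇒ vtvtS   [S -> v t S]
vtvtS ⇒ vtvttYt   [S -> t Y t]
vtvttYt ⇒ vtvttvStt   [Y -> v S t]
vtvttvStt ⇒ vtvttvtYttt   [S -> t Y t]
vtvttvtYttt ⇒ vtvttvtvttt   [Y -> v]

S ⇒ vtS ⇒ vtvtS ⇒ vtvttYt ⇒ vtvttvStt ⇒ vtvttvtYttt ⇒ vtvttvtvttt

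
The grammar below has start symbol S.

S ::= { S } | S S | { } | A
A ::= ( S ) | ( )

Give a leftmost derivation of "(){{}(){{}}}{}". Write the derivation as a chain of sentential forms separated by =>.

S => SS   [S ::= S S]
SS => SSS   [S ::= S S]
SSS => ASS   [S ::= A]
ASS => ()SS   [A ::= ( )]
()SS => (){S}S   [S ::= { S }]
(){S}S => (){SS}S   [S ::= S S]
(){SS}S => (){{}S}S   [S ::= { }]
(){{}S}S => (){{}SS}S   [S ::= S S]
(){{}SS}S => (){{}AS}S   [S ::= A]
(){{}AS}S => (){{}()S}S   [A ::= ( )]
(){{}()S}S => (){{}(){S}}S   [S ::= { S }]
(){{}(){S}}S => (){{}(){{}}}S   [S ::= { }]
(){{}(){{}}}S => (){{}(){{}}}{}   [S ::= { }]

S => SS => SSS => ASS => ()SS => (){S}S => (){SS}S => (){{}S}S => (){{}SS}S => (){{}AS}S => (){{}()S}S => (){{}(){S}}S => (){{}(){{}}}S => (){{}(){{}}}{}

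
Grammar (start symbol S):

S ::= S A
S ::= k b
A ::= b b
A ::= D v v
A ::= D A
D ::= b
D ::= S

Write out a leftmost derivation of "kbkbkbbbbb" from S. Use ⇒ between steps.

S ⇒ SA   [S ::= S A]
SA ⇒ kbA   [S ::= k b]
kbA ⇒ kbDA   [A ::= D A]
kbDA ⇒ kbSA   [D ::= S]
kbSA ⇒ kbSAA   [S ::= S A]
kbSAA ⇒ kbkbAA   [S ::= k b]
kbkbAA ⇒ kbkbDAA   [A ::= D A]
kbkbDAA ⇒ kbkbSAA   [D ::= S]
kbkbSAA ⇒ kbkbkbAA   [S ::= k b]
kbkbkbAA ⇒ kbkbkbbbA   [A ::= b b]
kbkbkbbbA ⇒ kbkbkbbbbb   [A ::= b b]

S ⇒ SA ⇒ kbA ⇒ kbDA ⇒ kbSA ⇒ kbSAA ⇒ kbkbAA ⇒ kbkbDAA ⇒ kbkbSAA ⇒ kbkbkbAA ⇒ kbkbkbbbA ⇒ kbkbkbbbbb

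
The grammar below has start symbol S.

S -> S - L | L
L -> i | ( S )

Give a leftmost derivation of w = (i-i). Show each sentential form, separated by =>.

S => L => (S) => (S-L) => (L-L) => (i-L) => (i-i)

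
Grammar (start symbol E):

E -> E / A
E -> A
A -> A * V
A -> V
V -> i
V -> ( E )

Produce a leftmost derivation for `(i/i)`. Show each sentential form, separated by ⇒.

E ⇒ A ⇒ V ⇒ (E) ⇒ (E/A) ⇒ (A/A) ⇒ (V/A) ⇒ (i/A) ⇒ (i/V) ⇒ (i/i)

E ⇒ A   [E -> A]
A ⇒ V   [A -> V]
V ⇒ (E)   [V -> ( E )]
(E) ⇒ (E/A)   [E -> E / A]
(E/A) ⇒ (A/A)   [E -> A]
(A/A) ⇒ (V/A)   [A -> V]
(V/A) ⇒ (i/A)   [V -> i]
(i/A) ⇒ (i/V)   [A -> V]
(i/V) ⇒ (i/i)   [V -> i]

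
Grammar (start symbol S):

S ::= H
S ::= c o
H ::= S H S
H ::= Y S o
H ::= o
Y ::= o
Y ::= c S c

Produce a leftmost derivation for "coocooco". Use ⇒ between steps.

S ⇒ H   [S ::= H]
H ⇒ SHS   [H ::= S H S]
SHS ⇒ HHS   [S ::= H]
HHS ⇒ SHSHS   [H ::= S H S]
SHSHS ⇒ coHSHS   [S ::= c o]
coHSHS ⇒ cooSHS   [H ::= o]
cooSHS ⇒ coocoHS   [S ::= c o]
coocoHS ⇒ coocooS   [H ::= o]
coocooS ⇒ coocooco   [S ::= c o]

S ⇒ H ⇒ SHS ⇒ HHS ⇒ SHSHS ⇒ coHSHS ⇒ cooSHS ⇒ coocoHS ⇒ coocooS ⇒ coocooco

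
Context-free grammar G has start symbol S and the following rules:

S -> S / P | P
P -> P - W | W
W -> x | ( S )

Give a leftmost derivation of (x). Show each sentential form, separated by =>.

S => P => W => (S) => (P) => (W) => (x)

S => P   [S -> P]
P => W   [P -> W]
W => (S)   [W -> ( S )]
(S) => (P)   [S -> P]
(P) => (W)   [P -> W]
(W) => (x)   [W -> x]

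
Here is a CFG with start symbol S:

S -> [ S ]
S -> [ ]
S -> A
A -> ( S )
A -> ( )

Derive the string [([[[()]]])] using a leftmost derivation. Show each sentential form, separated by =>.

S=>[S]=>[A]=>[(S)]=>[([S])]=>[([[S]])]=>[([[[S]]])]=>[([[[A]]])]=>[([[[()]]])]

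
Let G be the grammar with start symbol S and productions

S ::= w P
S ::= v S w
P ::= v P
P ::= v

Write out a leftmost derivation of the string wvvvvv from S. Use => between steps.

S=>wP=>wvP=>wvvP=>wvvvP=>wvvvvP=>wvvvvv

S => wP   [S ::= w P]
wP => wvP   [P ::= v P]
wvP => wvvP   [P ::= v P]
wvvP => wvvvP   [P ::= v P]
wvvvP => wvvvvP   [P ::= v P]
wvvvvP => wvvvvv   [P ::= v]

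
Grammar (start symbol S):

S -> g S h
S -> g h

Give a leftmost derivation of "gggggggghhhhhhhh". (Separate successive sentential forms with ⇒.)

S ⇒ gSh ⇒ ggShh ⇒ gggShhh ⇒ ggggShhhh ⇒ gggggShhhhh ⇒ ggggggShhhhhh ⇒ gggggggShhhhhhh ⇒ gggggggghhhhhhhh

S ⇒ gSh   [S -> g S h]
gSh ⇒ ggShh   [S -> g S h]
ggShh ⇒ gggShhh   [S -> g S h]
gggShhh ⇒ ggggShhhh   [S -> g S h]
ggggShhhh ⇒ gggggShhhhh   [S -> g S h]
gggggShhhhh ⇒ ggggggShhhhhh   [S -> g S h]
ggggggShhhhhh ⇒ gggggggShhhhhhh   [S -> g S h]
gggggggShhhhhhh ⇒ gggggggghhhhhhhh   [S -> g h]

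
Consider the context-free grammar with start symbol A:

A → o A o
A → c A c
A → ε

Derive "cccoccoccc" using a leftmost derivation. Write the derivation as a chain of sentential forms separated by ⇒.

A⇒cAc⇒ccAcc⇒cccAccc⇒cccoAoccc⇒cccocAcoccc⇒cccoccoccc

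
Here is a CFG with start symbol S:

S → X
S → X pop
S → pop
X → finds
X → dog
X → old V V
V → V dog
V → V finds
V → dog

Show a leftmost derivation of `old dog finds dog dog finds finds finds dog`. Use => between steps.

S => X => old V V => old V finds V => old V finds finds V => old V finds finds finds V => old V dog finds finds finds V => old V dog dog finds finds finds V => old V finds dog dog finds finds finds V => old dog finds dog dog finds finds finds V => old dog finds dog dog finds finds finds dog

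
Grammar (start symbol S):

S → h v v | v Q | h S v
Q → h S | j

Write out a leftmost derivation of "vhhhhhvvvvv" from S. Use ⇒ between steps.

S ⇒ vQ ⇒ vhS ⇒ vhhSv ⇒ vhhhSvv ⇒ vhhhhSvvv ⇒ vhhhhhvvvvv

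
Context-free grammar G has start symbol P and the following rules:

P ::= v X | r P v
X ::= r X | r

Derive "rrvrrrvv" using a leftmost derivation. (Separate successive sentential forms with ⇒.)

P ⇒ rPv   [P ::= r P v]
rPv ⇒ rrPvv   [P ::= r P v]
rrPvv ⇒ rrvXvv   [P ::= v X]
rrvXvv ⇒ rrvrXvv   [X ::= r X]
rrvrXvv ⇒ rrvrrXvv   [X ::= r X]
rrvrrXvv ⇒ rrvrrrvv   [X ::= r]

P ⇒ rPv ⇒ rrPvv ⇒ rrvXvv ⇒ rrvrXvv ⇒ rrvrrXvv ⇒ rrvrrrvv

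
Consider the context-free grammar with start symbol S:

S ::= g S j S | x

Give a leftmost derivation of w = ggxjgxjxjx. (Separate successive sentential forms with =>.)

S=>gSjS=>ggSjSjS=>ggxjSjS=>ggxjgSjSjS=>ggxjgxjSjS=>ggxjgxjxjS=>ggxjgxjxjx

S => gSjS   [S ::= g S j S]
gSjS => ggSjSjS   [S ::= g S j S]
ggSjSjS => ggxjSjS   [S ::= x]
ggxjSjS => ggxjgSjSjS   [S ::= g S j S]
ggxjgSjSjS => ggxjgxjSjS   [S ::= x]
ggxjgxjSjS => ggxjgxjxjS   [S ::= x]
ggxjgxjxjS => ggxjgxjxjx   [S ::= x]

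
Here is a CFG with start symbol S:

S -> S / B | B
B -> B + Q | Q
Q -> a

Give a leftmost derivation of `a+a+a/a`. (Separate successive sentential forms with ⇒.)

S ⇒ S/B ⇒ B/B ⇒ B+Q/B ⇒ B+Q+Q/B ⇒ Q+Q+Q/B ⇒ a+Q+Q/B ⇒ a+a+Q/B ⇒ a+a+a/B ⇒ a+a+a/Q ⇒ a+a+a/a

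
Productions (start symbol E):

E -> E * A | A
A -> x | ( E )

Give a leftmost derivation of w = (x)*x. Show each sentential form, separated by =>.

E=>E*A=>A*A=>(E)*A=>(A)*A=>(x)*A=>(x)*x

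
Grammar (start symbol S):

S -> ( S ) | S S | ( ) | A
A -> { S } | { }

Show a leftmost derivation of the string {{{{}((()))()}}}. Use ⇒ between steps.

S ⇒ A ⇒ {S} ⇒ {A} ⇒ {{S}} ⇒ {{A}} ⇒ {{{S}}} ⇒ {{{SS}}} ⇒ {{{SSS}}} ⇒ {{{ASS}}} ⇒ {{{{}SS}}} ⇒ {{{{}(S)S}}} ⇒ {{{{}((S))S}}} ⇒ {{{{}((()))S}}} ⇒ {{{{}((()))()}}}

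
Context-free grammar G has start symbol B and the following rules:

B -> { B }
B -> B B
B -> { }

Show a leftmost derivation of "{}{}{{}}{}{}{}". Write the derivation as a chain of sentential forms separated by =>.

B => BB   [B -> B B]
BB => BBB   [B -> B B]
BBB => BBBB   [B -> B B]
BBBB => {}BBB   [B -> { }]
{}BBB => {}BBBB   [B -> B B]
{}BBBB => {}{}BBB   [B -> { }]
{}{}BBB => {}{}BBBB   [B -> B B]
{}{}BBBB => {}{}{B}BBB   [B -> { B }]
{}{}{B}BBB => {}{}{{}}BBB   [B -> { }]
{}{}{{}}BBB => {}{}{{}}{}BB   [B -> { }]
{}{}{{}}{}BB => {}{}{{}}{}{}B   [B -> { }]
{}{}{{}}{}{}B => {}{}{{}}{}{}{}   [B -> { }]

B => BB => BBB => BBBB => {}BBB => {}BBBB => {}{}BBB => {}{}BBBB => {}{}{B}BBB => {}{}{{}}BBB => {}{}{{}}{}BB => {}{}{{}}{}{}B => {}{}{{}}{}{}{}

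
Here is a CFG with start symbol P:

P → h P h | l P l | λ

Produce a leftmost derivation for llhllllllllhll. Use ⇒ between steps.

P⇒lPl⇒llPll⇒llhPhll⇒llhlPlhll⇒llhllPllhll⇒llhlllPlllhll⇒llhllllPllllhll⇒llhllllllllhll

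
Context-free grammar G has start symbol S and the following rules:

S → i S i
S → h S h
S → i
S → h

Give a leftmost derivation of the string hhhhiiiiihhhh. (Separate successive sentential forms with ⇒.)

S ⇒ hSh ⇒ hhShh ⇒ hhhShhh ⇒ hhhhShhhh ⇒ hhhhiSihhhh ⇒ hhhhiiSiihhhh ⇒ hhhhiiiiihhhh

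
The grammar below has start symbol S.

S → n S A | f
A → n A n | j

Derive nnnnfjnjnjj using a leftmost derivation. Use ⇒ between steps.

S ⇒ nSA ⇒ nnSAA ⇒ nnnSAAA ⇒ nnnnSAAAA ⇒ nnnnfAAAA ⇒ nnnnfjAAA ⇒ nnnnfjnAnAA ⇒ nnnnfjnjnAA ⇒ nnnnfjnjnjA ⇒ nnnnfjnjnjj

S ⇒ nSA   [S → n S A]
nSA ⇒ nnSAA   [S → n S A]
nnSAA ⇒ nnnSAAA   [S → n S A]
nnnSAAA ⇒ nnnnSAAAA   [S → n S A]
nnnnSAAAA ⇒ nnnnfAAAA   [S → f]
nnnnfAAAA ⇒ nnnnfjAAA   [A → j]
nnnnfjAAA ⇒ nnnnfjnAnAA   [A → n A n]
nnnnfjnAnAA ⇒ nnnnfjnjnAA   [A → j]
nnnnfjnjnAA ⇒ nnnnfjnjnjA   [A → j]
nnnnfjnjnjA ⇒ nnnnfjnjnjj   [A → j]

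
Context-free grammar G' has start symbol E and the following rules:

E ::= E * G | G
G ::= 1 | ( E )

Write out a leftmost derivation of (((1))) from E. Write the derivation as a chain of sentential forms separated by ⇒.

E ⇒ G ⇒ (E) ⇒ (G) ⇒ ((E)) ⇒ ((G)) ⇒ (((E))) ⇒ (((G))) ⇒ (((1)))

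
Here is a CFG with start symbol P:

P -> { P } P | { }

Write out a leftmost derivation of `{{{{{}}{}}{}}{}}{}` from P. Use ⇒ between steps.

P⇒{P}P⇒{{P}P}P⇒{{{P}P}P}P⇒{{{{P}P}P}P}P⇒{{{{{}}P}P}P}P⇒{{{{{}}{}}P}P}P⇒{{{{{}}{}}{}}P}P⇒{{{{{}}{}}{}}{}}P⇒{{{{{}}{}}{}}{}}{}

P ⇒ {P}P   [P -> { P } P]
{P}P ⇒ {{P}P}P   [P -> { P } P]
{{P}P}P ⇒ {{{P}P}P}P   [P -> { P } P]
{{{P}P}P}P ⇒ {{{{P}P}P}P}P   [P -> { P } P]
{{{{P}P}P}P}P ⇒ {{{{{}}P}P}P}P   [P -> { }]
{{{{{}}P}P}P}P ⇒ {{{{{}}{}}P}P}P   [P -> { }]
{{{{{}}{}}P}P}P ⇒ {{{{{}}{}}{}}P}P   [P -> { }]
{{{{{}}{}}{}}P}P ⇒ {{{{{}}{}}{}}{}}P   [P -> { }]
{{{{{}}{}}{}}{}}P ⇒ {{{{{}}{}}{}}{}}{}   [P -> { }]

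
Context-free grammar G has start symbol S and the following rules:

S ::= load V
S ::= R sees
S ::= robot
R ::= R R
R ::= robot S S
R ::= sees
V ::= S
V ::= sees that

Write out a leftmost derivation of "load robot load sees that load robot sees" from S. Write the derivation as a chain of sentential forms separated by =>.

S => load V => load S => load R sees => load robot S S sees => load robot load V S sees => load robot load sees that S sees => load robot load sees that load V sees => load robot load sees that load S sees => load robot load sees that load robot sees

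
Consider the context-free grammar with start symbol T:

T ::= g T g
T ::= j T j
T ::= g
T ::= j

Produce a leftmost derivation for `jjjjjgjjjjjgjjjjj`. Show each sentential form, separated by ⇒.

T ⇒ jTj   [T ::= j T j]
jTj ⇒ jjTjj   [T ::= j T j]
jjTjj ⇒ jjjTjjj   [T ::= j T j]
jjjTjjj ⇒ jjjjTjjjj   [T ::= j T j]
jjjjTjjjj ⇒ jjjjjTjjjjj   [T ::= j T j]
jjjjjTjjjjj ⇒ jjjjjgTgjjjjj   [T ::= g T g]
jjjjjgTgjjjjj ⇒ jjjjjgjTjgjjjjj   [T ::= j T j]
jjjjjgjTjgjjjjj ⇒ jjjjjgjjTjjgjjjjj   [T ::= j T j]
jjjjjgjjTjjgjjjjj ⇒ jjjjjgjjjjjgjjjjj   [T ::= j]

T ⇒ jTj ⇒ jjTjj ⇒ jjjTjjj ⇒ jjjjTjjjj ⇒ jjjjjTjjjjj ⇒ jjjjjgTgjjjjj ⇒ jjjjjgjTjgjjjjj ⇒ jjjjjgjjTjjgjjjjj ⇒ jjjjjgjjjjjgjjjjj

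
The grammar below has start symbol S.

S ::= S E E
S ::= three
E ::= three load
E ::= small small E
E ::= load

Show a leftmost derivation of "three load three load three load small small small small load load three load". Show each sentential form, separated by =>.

S => S E E => S E E E E => S E E E E E E => three E E E E E E => three load E E E E E => three load three load E E E E => three load three load three load E E E => three load three load three load small small E E E => three load three load three load small small small small E E E => three load three load three load small small small small load E E => three load three load three load small small small small load load E => three load three load three load small small small small load load three load

S => S E E   [S ::= S E E]
S E E => S E E E E   [S ::= S E E]
S E E E E => S E E E E E E   [S ::= S E E]
S E E E E E E => three E E E E E E   [S ::= three]
three E E E E E E => three load E E E E E   [E ::= load]
three load E E E E E => three load three load E E E E   [E ::= three load]
three load three load E E E E => three load three load three load E E E   [E ::= three load]
three load three load three load E E E => three load three load three load small small E E E   [E ::= small small E]
three load three load three load small small E E E => three load three load three load small small small small E E E   [E ::= small small E]
three load three load three load small small small small E E E => three load three load three load small small small small load E E   [E ::= load]
three load three load three load small small small small load E E => three load three load three load small small small small load load E   [E ::= load]
three load three load three load small small small small load load E => three load three load three load small small small small load load three load   [E ::= three load]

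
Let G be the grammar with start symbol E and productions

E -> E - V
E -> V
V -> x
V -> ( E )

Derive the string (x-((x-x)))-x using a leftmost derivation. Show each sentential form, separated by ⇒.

E ⇒ E-V ⇒ V-V ⇒ (E)-V ⇒ (E-V)-V ⇒ (V-V)-V ⇒ (x-V)-V ⇒ (x-(E))-V ⇒ (x-(V))-V ⇒ (x-((E)))-V ⇒ (x-((E-V)))-V ⇒ (x-((V-V)))-V ⇒ (x-((x-V)))-V ⇒ (x-((x-x)))-V ⇒ (x-((x-x)))-x

E ⇒ E-V   [E -> E - V]
E-V ⇒ V-V   [E -> V]
V-V ⇒ (E)-V   [V -> ( E )]
(E)-V ⇒ (E-V)-V   [E -> E - V]
(E-V)-V ⇒ (V-V)-V   [E -> V]
(V-V)-V ⇒ (x-V)-V   [V -> x]
(x-V)-V ⇒ (x-(E))-V   [V -> ( E )]
(x-(E))-V ⇒ (x-(V))-V   [E -> V]
(x-(V))-V ⇒ (x-((E)))-V   [V -> ( E )]
(x-((E)))-V ⇒ (x-((E-V)))-V   [E -> E - V]
(x-((E-V)))-V ⇒ (x-((V-V)))-V   [E -> V]
(x-((V-V)))-V ⇒ (x-((x-V)))-V   [V -> x]
(x-((x-V)))-V ⇒ (x-((x-x)))-V   [V -> x]
(x-((x-x)))-V ⇒ (x-((x-x)))-x   [V -> x]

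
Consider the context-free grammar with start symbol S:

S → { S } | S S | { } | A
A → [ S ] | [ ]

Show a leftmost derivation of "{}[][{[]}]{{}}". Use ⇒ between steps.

S ⇒ SS   [S → S S]
SS ⇒ SSS   [S → S S]
SSS ⇒ SSSS   [S → S S]
SSSS ⇒ {}SSS   [S → { }]
{}SSS ⇒ {}ASS   [S → A]
{}ASS ⇒ {}[]SS   [A → [ ]]
{}[]SS ⇒ {}[]AS   [S → A]
{}[]AS ⇒ {}[][S]S   [A → [ S ]]
{}[][S]S ⇒ {}[][{S}]S   [S → { S }]
{}[][{S}]S ⇒ {}[][{A}]S   [S → A]
{}[][{A}]S ⇒ {}[][{[]}]S   [A → [ ]]
{}[][{[]}]S ⇒ {}[][{[]}]{S}   [S → { S }]
{}[][{[]}]{S} ⇒ {}[][{[]}]{{}}   [S → { }]

S⇒SS⇒SSS⇒SSSS⇒{}SSS⇒{}ASS⇒{}[]SS⇒{}[]AS⇒{}[][S]S⇒{}[][{S}]S⇒{}[][{A}]S⇒{}[][{[]}]S⇒{}[][{[]}]{S}⇒{}[][{[]}]{{}}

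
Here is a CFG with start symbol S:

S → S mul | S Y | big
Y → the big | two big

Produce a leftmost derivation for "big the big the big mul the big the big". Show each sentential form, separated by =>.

S => S Y   [S → S Y]
S Y => S Y Y   [S → S Y]
S Y Y => S mul Y Y   [S → S mul]
S mul Y Y => S Y mul Y Y   [S → S Y]
S Y mul Y Y => S Y Y mul Y Y   [S → S Y]
S Y Y mul Y Y => big Y Y mul Y Y   [S → big]
big Y Y mul Y Y => big the big Y mul Y Y   [Y → the big]
big the big Y mul Y Y => big the big the big mul Y Y   [Y → the big]
big the big the big mul Y Y => big the big the big mul the big Y   [Y → the big]
big the big the big mul the big Y => big the big the big mul the big the big   [Y → the big]

S => S Y => S Y Y => S mul Y Y => S Y mul Y Y => S Y Y mul Y Y => big Y Y mul Y Y => big the big Y mul Y Y => big the big the big mul Y Y => big the big the big mul the big Y => big the big the big mul the big the big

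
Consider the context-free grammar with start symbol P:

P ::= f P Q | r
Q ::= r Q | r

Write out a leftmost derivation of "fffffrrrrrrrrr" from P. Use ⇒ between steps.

P ⇒ fPQ   [P ::= f P Q]
fPQ ⇒ ffPQQ   [P ::= f P Q]
ffPQQ ⇒ fffPQQQ   [P ::= f P Q]
fffPQQQ ⇒ ffffPQQQQ   [P ::= f P Q]
ffffPQQQQ ⇒ fffffPQQQQQ   [P ::= f P Q]
fffffPQQQQQ ⇒ fffffrQQQQQ   [P ::= r]
fffffrQQQQQ ⇒ fffffrrQQQQQ   [Q ::= r Q]
fffffrrQQQQQ ⇒ fffffrrrQQQQ   [Q ::= r]
fffffrrrQQQQ ⇒ fffffrrrrQQQQ   [Q ::= r Q]
fffffrrrrQQQQ ⇒ fffffrrrrrQQQ   [Q ::= r]
fffffrrrrrQQQ ⇒ fffffrrrrrrQQ   [Q ::= r]
fffffrrrrrrQQ ⇒ fffffrrrrrrrQ   [Q ::= r]
fffffrrrrrrrQ ⇒ fffffrrrrrrrrQ   [Q ::= r Q]
fffffrrrrrrrrQ ⇒ fffffrrrrrrrrr   [Q ::= r]

P ⇒ fPQ ⇒ ffPQQ ⇒ fffPQQQ ⇒ ffffPQQQQ ⇒ fffffPQQQQQ ⇒ fffffrQQQQQ ⇒ fffffrrQQQQQ ⇒ fffffrrrQQQQ ⇒ fffffrrrrQQQQ ⇒ fffffrrrrrQQQ ⇒ fffffrrrrrrQQ ⇒ fffffrrrrrrrQ ⇒ fffffrrrrrrrrQ ⇒ fffffrrrrrrrrr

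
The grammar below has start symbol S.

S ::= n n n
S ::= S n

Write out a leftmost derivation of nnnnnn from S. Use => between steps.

S => Sn => Snn => Snnn => nnnnnn

S => Sn   [S ::= S n]
Sn => Snn   [S ::= S n]
Snn => Snnn   [S ::= S n]
Snnn => nnnnnn   [S ::= n n n]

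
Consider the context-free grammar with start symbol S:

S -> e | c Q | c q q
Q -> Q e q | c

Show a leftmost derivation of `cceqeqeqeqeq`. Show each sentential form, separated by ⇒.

S ⇒ cQ   [S -> c Q]
cQ ⇒ cQeq   [Q -> Q e q]
cQeq ⇒ cQeqeq   [Q -> Q e q]
cQeqeq ⇒ cQeqeqeq   [Q -> Q e q]
cQeqeqeq ⇒ cQeqeqeqeq   [Q -> Q e q]
cQeqeqeqeq ⇒ cQeqeqeqeqeq   [Q -> Q e q]
cQeqeqeqeqeq ⇒ cceqeqeqeqeq   [Q -> c]

S⇒cQ⇒cQeq⇒cQeqeq⇒cQeqeqeq⇒cQeqeqeqeq⇒cQeqeqeqeqeq⇒cceqeqeqeqeq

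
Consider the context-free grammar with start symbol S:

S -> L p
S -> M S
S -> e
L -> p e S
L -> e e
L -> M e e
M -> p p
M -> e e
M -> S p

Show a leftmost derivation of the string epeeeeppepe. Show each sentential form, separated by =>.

S => MS   [S -> M S]
MS => SpS   [M -> S p]
SpS => epS   [S -> e]
epS => epMS   [S -> M S]
epMS => epSpS   [M -> S p]
epSpS => epLppS   [S -> L p]
epLppS => epMeeppS   [L -> M e e]
epMeeppS => epeeeeppS   [M -> e e]
epeeeeppS => epeeeeppMS   [S -> M S]
epeeeeppMS => epeeeeppSpS   [M -> S p]
epeeeeppSpS => epeeeeppepS   [S -> e]
epeeeeppepS => epeeeeppepe   [S -> e]

S => MS => SpS => epS => epMS => epSpS => epLppS => epMeeppS => epeeeeppS => epeeeeppMS => epeeeeppSpS => epeeeeppepS => epeeeeppepe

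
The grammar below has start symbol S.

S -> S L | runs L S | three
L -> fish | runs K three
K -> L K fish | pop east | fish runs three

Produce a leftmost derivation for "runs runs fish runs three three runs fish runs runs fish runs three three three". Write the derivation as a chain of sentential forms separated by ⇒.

S ⇒ runs L S ⇒ runs runs K three S ⇒ runs runs fish runs three three S ⇒ runs runs fish runs three three runs L S ⇒ runs runs fish runs three three runs fish S ⇒ runs runs fish runs three three runs fish runs L S ⇒ runs runs fish runs three three runs fish runs runs K three S ⇒ runs runs fish runs three three runs fish runs runs fish runs three three S ⇒ runs runs fish runs three three runs fish runs runs fish runs three three three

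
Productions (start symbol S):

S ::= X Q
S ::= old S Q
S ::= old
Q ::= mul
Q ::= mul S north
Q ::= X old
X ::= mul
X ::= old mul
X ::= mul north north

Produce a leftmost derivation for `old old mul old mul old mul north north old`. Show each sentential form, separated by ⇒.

S ⇒ old S Q ⇒ old X Q Q ⇒ old old mul Q Q ⇒ old old mul X old Q ⇒ old old mul old mul old Q ⇒ old old mul old mul old X old ⇒ old old mul old mul old mul north north old

S ⇒ old S Q   [S ::= old S Q]
old S Q ⇒ old X Q Q   [S ::= X Q]
old X Q Q ⇒ old old mul Q Q   [X ::= old mul]
old old mul Q Q ⇒ old old mul X old Q   [Q ::= X old]
old old mul X old Q ⇒ old old mul old mul old Q   [X ::= old mul]
old old mul old mul old Q ⇒ old old mul old mul old X old   [Q ::= X old]
old old mul old mul old X old ⇒ old old mul old mul old mul north north old   [X ::= mul north north]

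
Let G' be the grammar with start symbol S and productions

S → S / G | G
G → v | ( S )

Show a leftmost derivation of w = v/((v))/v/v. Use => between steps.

S => S/G   [S → S / G]
S/G => S/G/G   [S → S / G]
S/G/G => S/G/G/G   [S → S / G]
S/G/G/G => G/G/G/G   [S → G]
G/G/G/G => v/G/G/G   [G → v]
v/G/G/G => v/(S)/G/G   [G → ( S )]
v/(S)/G/G => v/(G)/G/G   [S → G]
v/(G)/G/G => v/((S))/G/G   [G → ( S )]
v/((S))/G/G => v/((G))/G/G   [S → G]
v/((G))/G/G => v/((v))/G/G   [G → v]
v/((v))/G/G => v/((v))/v/G   [G → v]
v/((v))/v/G => v/((v))/v/v   [G → v]

S => S/G => S/G/G => S/G/G/G => G/G/G/G => v/G/G/G => v/(S)/G/G => v/(G)/G/G => v/((S))/G/G => v/((G))/G/G => v/((v))/G/G => v/((v))/v/G => v/((v))/v/v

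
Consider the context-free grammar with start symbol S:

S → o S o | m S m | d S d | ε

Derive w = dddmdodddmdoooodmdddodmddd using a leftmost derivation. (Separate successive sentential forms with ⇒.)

S ⇒ dSd ⇒ ddSdd ⇒ dddSddd ⇒ dddmSmddd ⇒ dddmdSdmddd ⇒ dddmdoSodmddd ⇒ dddmdodSdodmddd ⇒ dddmdoddSddodmddd ⇒ dddmdodddSdddodmddd ⇒ dddmdodddmSmdddodmddd ⇒ dddmdodddmdSdmdddodmddd ⇒ dddmdodddmdoSodmdddodmddd ⇒ dddmdodddmdooSoodmdddodmddd ⇒ dddmdodddmdoooodmdddodmddd

S ⇒ dSd   [S → d S d]
dSd ⇒ ddSdd   [S → d S d]
ddSdd ⇒ dddSddd   [S → d S d]
dddSddd ⇒ dddmSmddd   [S → m S m]
dddmSmddd ⇒ dddmdSdmddd   [S → d S d]
dddmdSdmddd ⇒ dddmdoSodmddd   [S → o S o]
dddmdoSodmddd ⇒ dddmdodSdodmddd   [S → d S d]
dddmdodSdodmddd ⇒ dddmdoddSddodmddd   [S → d S d]
dddmdoddSddodmddd ⇒ dddmdodddSdddodmddd   [S → d S d]
dddmdodddSdddodmddd ⇒ dddmdodddmSmdddodmddd   [S → m S m]
dddmdodddmSmdddodmddd ⇒ dddmdodddmdSdmdddodmddd   [S → d S d]
dddmdodddmdSdmdddodmddd ⇒ dddmdodddmdoSodmdddodmddd   [S → o S o]
dddmdodddmdoSodmdddodmddd ⇒ dddmdodddmdooSoodmdddodmddd   [S → o S o]
dddmdodddmdooSoodmdddodmddd ⇒ dddmdodddmdoooodmdddodmddd   [S → ε]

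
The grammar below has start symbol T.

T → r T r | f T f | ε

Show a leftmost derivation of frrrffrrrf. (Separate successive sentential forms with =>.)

T => fTf => frTrf => frrTrrf => frrrTrrrf => frrrfTfrrrf => frrrffrrrf

T => fTf   [T → f T f]
fTf => frTrf   [T → r T r]
frTrf => frrTrrf   [T → r T r]
frrTrrf => frrrTrrrf   [T → r T r]
frrrTrrrf => frrrfTfrrrf   [T → f T f]
frrrfTfrrrf => frrrffrrrf   [T → ε]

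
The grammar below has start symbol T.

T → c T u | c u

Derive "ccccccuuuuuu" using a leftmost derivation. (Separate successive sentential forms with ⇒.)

T ⇒ cTu   [T → c T u]
cTu ⇒ ccTuu   [T → c T u]
ccTuu ⇒ cccTuuu   [T → c T u]
cccTuuu ⇒ ccccTuuuu   [T → c T u]
ccccTuuuu ⇒ cccccTuuuuu   [T → c T u]
cccccTuuuuu ⇒ ccccccuuuuuu   [T → c u]

T ⇒ cTu ⇒ ccTuu ⇒ cccTuuu ⇒ ccccTuuuu ⇒ cccccTuuuuu ⇒ ccccccuuuuuu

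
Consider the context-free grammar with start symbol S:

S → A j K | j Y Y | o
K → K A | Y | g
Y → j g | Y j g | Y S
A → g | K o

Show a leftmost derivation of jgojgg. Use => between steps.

S => AjK => KojK => YojK => jgojK => jgojKA => jgojgA => jgojgg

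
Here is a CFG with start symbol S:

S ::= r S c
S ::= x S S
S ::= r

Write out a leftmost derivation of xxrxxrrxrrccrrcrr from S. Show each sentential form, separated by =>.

S => xSS => xxSSS => xxrScSS => xxrxSScSS => xxrxxSSScSS => xxrxxrScSScSS => xxrxxrrSccSScSS => xxrxxrrxSSccSScSS => xxrxxrrxrSccSScSS => xxrxxrrxrrccSScSS => xxrxxrrxrrccrScSS => xxrxxrrxrrccrrcSS => xxrxxrrxrrccrrcrS => xxrxxrrxrrccrrcrr

S => xSS   [S ::= x S S]
xSS => xxSSS   [S ::= x S S]
xxSSS => xxrScSS   [S ::= r S c]
xxrScSS => xxrxSScSS   [S ::= x S S]
xxrxSScSS => xxrxxSSScSS   [S ::= x S S]
xxrxxSSScSS => xxrxxrScSScSS   [S ::= r S c]
xxrxxrScSScSS => xxrxxrrSccSScSS   [S ::= r S c]
xxrxxrrSccSScSS => xxrxxrrxSSccSScSS   [S ::= x S S]
xxrxxrrxSSccSScSS => xxrxxrrxrSccSScSS   [S ::= r]
xxrxxrrxrSccSScSS => xxrxxrrxrrccSScSS   [S ::= r]
xxrxxrrxrrccSScSS => xxrxxrrxrrccrScSS   [S ::= r]
xxrxxrrxrrccrScSS => xxrxxrrxrrccrrcSS   [S ::= r]
xxrxxrrxrrccrrcSS => xxrxxrrxrrccrrcrS   [S ::= r]
xxrxxrrxrrccrrcrS => xxrxxrrxrrccrrcrr   [S ::= r]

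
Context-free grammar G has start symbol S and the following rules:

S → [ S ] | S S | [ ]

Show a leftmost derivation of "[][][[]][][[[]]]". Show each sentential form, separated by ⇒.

S ⇒ SS   [S → S S]
SS ⇒ SSS   [S → S S]
SSS ⇒ SSSS   [S → S S]
SSSS ⇒ SSSSS   [S → S S]
SSSSS ⇒ []SSSS   [S → [ ]]
[]SSSS ⇒ [][]SSS   [S → [ ]]
[][]SSS ⇒ [][][S]SS   [S → [ S ]]
[][][S]SS ⇒ [][][[]]SS   [S → [ ]]
[][][[]]SS ⇒ [][][[]][]S   [S → [ ]]
[][][[]][]S ⇒ [][][[]][][S]   [S → [ S ]]
[][][[]][][S] ⇒ [][][[]][][[S]]   [S → [ S ]]
[][][[]][][[S]] ⇒ [][][[]][][[[]]]   [S → [ ]]

S ⇒ SS ⇒ SSS ⇒ SSSS ⇒ SSSSS ⇒ []SSSS ⇒ [][]SSS ⇒ [][][S]SS ⇒ [][][[]]SS ⇒ [][][[]][]S ⇒ [][][[]][][S] ⇒ [][][[]][][[S]] ⇒ [][][[]][][[[]]]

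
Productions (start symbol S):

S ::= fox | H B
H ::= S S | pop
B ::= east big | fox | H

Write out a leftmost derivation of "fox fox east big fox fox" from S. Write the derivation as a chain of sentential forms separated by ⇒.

S ⇒ H B ⇒ S S B ⇒ H B S B ⇒ S S B S B ⇒ fox S B S B ⇒ fox fox B S B ⇒ fox fox east big S B ⇒ fox fox east big fox B ⇒ fox fox east big fox fox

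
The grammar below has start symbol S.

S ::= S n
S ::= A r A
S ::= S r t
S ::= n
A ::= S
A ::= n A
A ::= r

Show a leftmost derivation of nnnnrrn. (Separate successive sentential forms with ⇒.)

S⇒ArA⇒nArA⇒nnArA⇒nnnArA⇒nnnnArA⇒nnnnrrA⇒nnnnrrS⇒nnnnrrn

S ⇒ ArA   [S ::= A r A]
ArA ⇒ nArA   [A ::= n A]
nArA ⇒ nnArA   [A ::= n A]
nnArA ⇒ nnnArA   [A ::= n A]
nnnArA ⇒ nnnnArA   [A ::= n A]
nnnnArA ⇒ nnnnrrA   [A ::= r]
nnnnrrA ⇒ nnnnrrS   [A ::= S]
nnnnrrS ⇒ nnnnrrn   [S ::= n]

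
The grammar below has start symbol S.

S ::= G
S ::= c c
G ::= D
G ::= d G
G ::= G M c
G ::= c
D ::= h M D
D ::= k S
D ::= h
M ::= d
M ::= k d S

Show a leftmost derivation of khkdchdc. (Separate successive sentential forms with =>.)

S=>G=>D=>kS=>kG=>kGMc=>kDMc=>khMDMc=>khkdSDMc=>khkdGDMc=>khkdcDMc=>khkdchMc=>khkdchdc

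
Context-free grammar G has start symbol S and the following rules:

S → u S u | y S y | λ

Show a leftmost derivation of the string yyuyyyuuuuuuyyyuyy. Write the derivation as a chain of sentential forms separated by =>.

S => ySy   [S → y S y]
ySy => yySyy   [S → y S y]
yySyy => yyuSuyy   [S → u S u]
yyuSuyy => yyuySyuyy   [S → y S y]
yyuySyuyy => yyuyySyyuyy   [S → y S y]
yyuyySyyuyy => yyuyyySyyyuyy   [S → y S y]
yyuyyySyyyuyy => yyuyyyuSuyyyuyy   [S → u S u]
yyuyyyuSuyyyuyy => yyuyyyuuSuuyyyuyy   [S → u S u]
yyuyyyuuSuuyyyuyy => yyuyyyuuuSuuuyyyuyy   [S → u S u]
yyuyyyuuuSuuuyyyuyy => yyuyyyuuuuuuyyyuyy   [S → λ]

S=>ySy=>yySyy=>yyuSuyy=>yyuySyuyy=>yyuyySyyuyy=>yyuyyySyyyuyy=>yyuyyyuSuyyyuyy=>yyuyyyuuSuuyyyuyy=>yyuyyyuuuSuuuyyyuyy=>yyuyyyuuuuuuyyyuyy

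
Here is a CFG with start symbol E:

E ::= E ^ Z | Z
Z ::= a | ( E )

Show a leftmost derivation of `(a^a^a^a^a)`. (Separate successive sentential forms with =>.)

E => Z   [E ::= Z]
Z => (E)   [Z ::= ( E )]
(E) => (E^Z)   [E ::= E ^ Z]
(E^Z) => (E^Z^Z)   [E ::= E ^ Z]
(E^Z^Z) => (E^Z^Z^Z)   [E ::= E ^ Z]
(E^Z^Z^Z) => (E^Z^Z^Z^Z)   [E ::= E ^ Z]
(E^Z^Z^Z^Z) => (Z^Z^Z^Z^Z)   [E ::= Z]
(Z^Z^Z^Z^Z) => (a^Z^Z^Z^Z)   [Z ::= a]
(a^Z^Z^Z^Z) => (a^a^Z^Z^Z)   [Z ::= a]
(a^a^Z^Z^Z) => (a^a^a^Z^Z)   [Z ::= a]
(a^a^a^Z^Z) => (a^a^a^a^Z)   [Z ::= a]
(a^a^a^a^Z) => (a^a^a^a^a)   [Z ::= a]

E => Z => (E) => (E^Z) => (E^Z^Z) => (E^Z^Z^Z) => (E^Z^Z^Z^Z) => (Z^Z^Z^Z^Z) => (a^Z^Z^Z^Z) => (a^a^Z^Z^Z) => (a^a^a^Z^Z) => (a^a^a^a^Z) => (a^a^a^a^a)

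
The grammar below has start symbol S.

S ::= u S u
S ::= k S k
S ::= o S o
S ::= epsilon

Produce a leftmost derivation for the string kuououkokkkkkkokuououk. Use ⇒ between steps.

S ⇒ kSk ⇒ kuSuk ⇒ kuoSouk ⇒ kuouSuouk ⇒ kuouoSououk ⇒ kuououSuououk ⇒ kuououkSkuououk ⇒ kuououkoSokuououk ⇒ kuououkokSkokuououk ⇒ kuououkokkSkkokuououk ⇒ kuououkokkkSkkkokuououk ⇒ kuououkokkkkkkokuououk

S ⇒ kSk   [S ::= k S k]
kSk ⇒ kuSuk   [S ::= u S u]
kuSuk ⇒ kuoSouk   [S ::= o S o]
kuoSouk ⇒ kuouSuouk   [S ::= u S u]
kuouSuouk ⇒ kuouoSououk   [S ::= o S o]
kuouoSououk ⇒ kuououSuououk   [S ::= u S u]
kuououSuououk ⇒ kuououkSkuououk   [S ::= k S k]
kuououkSkuououk ⇒ kuououkoSokuououk   [S ::= o S o]
kuououkoSokuououk ⇒ kuououkokSkokuououk   [S ::= k S k]
kuououkokSkokuououk ⇒ kuououkokkSkkokuououk   [S ::= k S k]
kuououkokkSkkokuououk ⇒ kuououkokkkSkkkokuououk   [S ::= k S k]
kuououkokkkSkkkokuououk ⇒ kuououkokkkkkkokuououk   [S ::= epsilon]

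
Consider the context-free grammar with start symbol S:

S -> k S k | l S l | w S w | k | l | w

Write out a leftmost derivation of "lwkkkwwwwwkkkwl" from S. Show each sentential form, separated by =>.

S => lSl   [S -> l S l]
lSl => lwSwl   [S -> w S w]
lwSwl => lwkSkwl   [S -> k S k]
lwkSkwl => lwkkSkkwl   [S -> k S k]
lwkkSkkwl => lwkkkSkkkwl   [S -> k S k]
lwkkkSkkkwl => lwkkkwSwkkkwl   [S -> w S w]
lwkkkwSwkkkwl => lwkkkwwSwwkkkwl   [S -> w S w]
lwkkkwwSwwkkkwl => lwkkkwwwwwkkkwl   [S -> w]

S => lSl => lwSwl => lwkSkwl => lwkkSkkwl => lwkkkSkkkwl => lwkkkwSwkkkwl => lwkkkwwSwwkkkwl => lwkkkwwwwwkkkwl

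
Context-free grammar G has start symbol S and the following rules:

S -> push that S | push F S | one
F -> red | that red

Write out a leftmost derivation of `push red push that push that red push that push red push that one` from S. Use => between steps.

S => push F S => push red S => push red push that S => push red push that push F S => push red push that push that red S => push red push that push that red push that S => push red push that push that red push that push F S => push red push that push that red push that push red S => push red push that push that red push that push red push that S => push red push that push that red push that push red push that one

S => push F S   [S -> push F S]
push F S => push red S   [F -> red]
push red S => push red push that S   [S -> push that S]
push red push that S => push red push that push F S   [S -> push F S]
push red push that push F S => push red push that push that red S   [F -> that red]
push red push that push that red S => push red push that push that red push that S   [S -> push that S]
push red push that push that red push that S => push red push that push that red push that push F S   [S -> push F S]
push red push that push that red push that push F S => push red push that push that red push that push red S   [F -> red]
push red push that push that red push that push red S => push red push that push that red push that push red push that S   [S -> push that S]
push red push that push that red push that push red push that S => push red push that push that red push that push red push that one   [S -> one]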